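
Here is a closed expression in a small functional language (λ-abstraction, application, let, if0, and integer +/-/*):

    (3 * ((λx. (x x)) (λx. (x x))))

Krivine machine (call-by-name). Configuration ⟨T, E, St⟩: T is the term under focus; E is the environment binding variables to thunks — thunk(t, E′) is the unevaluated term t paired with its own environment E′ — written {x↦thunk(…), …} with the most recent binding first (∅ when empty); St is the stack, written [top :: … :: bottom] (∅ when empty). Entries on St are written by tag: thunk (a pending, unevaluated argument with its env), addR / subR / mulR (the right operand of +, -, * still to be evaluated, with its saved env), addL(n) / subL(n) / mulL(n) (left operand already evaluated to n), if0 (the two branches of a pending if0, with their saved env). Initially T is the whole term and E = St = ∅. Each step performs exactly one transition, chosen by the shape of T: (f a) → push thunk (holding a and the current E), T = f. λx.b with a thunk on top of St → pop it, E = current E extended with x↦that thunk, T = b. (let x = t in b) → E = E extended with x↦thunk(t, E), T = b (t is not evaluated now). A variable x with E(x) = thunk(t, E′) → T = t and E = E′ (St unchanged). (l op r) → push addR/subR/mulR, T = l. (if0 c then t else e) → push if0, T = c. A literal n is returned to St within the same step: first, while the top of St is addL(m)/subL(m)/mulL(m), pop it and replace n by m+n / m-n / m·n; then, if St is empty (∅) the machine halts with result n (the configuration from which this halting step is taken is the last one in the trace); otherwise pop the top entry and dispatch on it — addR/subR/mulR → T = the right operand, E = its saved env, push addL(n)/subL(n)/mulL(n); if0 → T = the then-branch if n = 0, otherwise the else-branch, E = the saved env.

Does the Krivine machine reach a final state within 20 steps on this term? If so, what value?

0. [T=(3 * ((λx. (x x)) (λx. (x x)))) | E=∅ | St=∅]
1. [T=3 | E=∅ | St=[mulR]]
2. [T=((λx. (x x)) (λx. (x x))) | E=∅ | St=[mulL(3)]]
3. [T=(λx. (x x)) | E=∅ | St=[thunk :: mulL(3)]]
4. [T=(x x) | E={x↦thunk((λx. (x x)), ∅)} | St=[mulL(3)]]
5. [T=x | E={x↦thunk((λx. (x x)), ∅)} | St=[thunk :: mulL(3)]]
6. [T=(λx. (x x)) | E=∅ | St=[thunk :: mulL(3)]]
7. [T=(x x) | E={x↦thunk(x, {x↦thunk((λx. (x x)), ∅)})} | St=[mulL(3)]]
8. [T=x | E={x↦thunk(x, {x↦thunk((λx. (x x)), ∅)})} | St=[thunk :: mulL(3)]]
9. [T=x | E={x↦thunk((λx. (x x)), ∅)} | St=[thunk :: mulL(3)]]
10. [T=(λx. (x x)) | E=∅ | St=[thunk :: mulL(3)]]
11. [T=(x x) | E={x↦thunk(x, {x↦thunk(x, {x↦thunk((λx. (x x)), ∅)})})} | St=[mulL(3)]]
12. [T=x | E={x↦thunk(x, {x↦thunk(x, {x↦thunk((λx. (x x)), ∅)})})} | St=[thunk :: mulL(3)]]
13. [T=x | E={x↦thunk(x, {x↦thunk((λx. (x x)), ∅)})} | St=[thunk :: mulL(3)]]
14. [T=x | E={x↦thunk((λx. (x x)), ∅)} | St=[thunk :: mulL(3)]]
15. [T=(λx. (x x)) | E=∅ | St=[thunk :: mulL(3)]]
16. [T=(x x) | E={x↦thunk(x, {x↦thunk(x, {x↦thunk(x, {x↦thunk((λx. (x x)), ∅)})})})} | St=[mulL(3)]]
17. [T=x | E={x↦thunk(x, {x↦thunk(x, {x↦thunk(x, {x↦thunk((λx. (x x)), ∅)})})})} | St=[thunk :: mulL(3)]]
18. [T=x | E={x↦thunk(x, {x↦thunk(x, {x↦thunk((λx. (x x)), ∅)})})} | St=[thunk :: mulL(3)]]
19. [T=x | E={x↦thunk(x, {x↦thunk((λx. (x x)), ∅)})} | St=[thunk :: mulL(3)]]
20. [T=x | E={x↦thunk((λx. (x x)), ∅)} | St=[thunk :: mulL(3)]]
→ 20 transitions taken and the configuration is still not final: no result within 20 steps

Answer: DIVERGES (no final state within 20 steps)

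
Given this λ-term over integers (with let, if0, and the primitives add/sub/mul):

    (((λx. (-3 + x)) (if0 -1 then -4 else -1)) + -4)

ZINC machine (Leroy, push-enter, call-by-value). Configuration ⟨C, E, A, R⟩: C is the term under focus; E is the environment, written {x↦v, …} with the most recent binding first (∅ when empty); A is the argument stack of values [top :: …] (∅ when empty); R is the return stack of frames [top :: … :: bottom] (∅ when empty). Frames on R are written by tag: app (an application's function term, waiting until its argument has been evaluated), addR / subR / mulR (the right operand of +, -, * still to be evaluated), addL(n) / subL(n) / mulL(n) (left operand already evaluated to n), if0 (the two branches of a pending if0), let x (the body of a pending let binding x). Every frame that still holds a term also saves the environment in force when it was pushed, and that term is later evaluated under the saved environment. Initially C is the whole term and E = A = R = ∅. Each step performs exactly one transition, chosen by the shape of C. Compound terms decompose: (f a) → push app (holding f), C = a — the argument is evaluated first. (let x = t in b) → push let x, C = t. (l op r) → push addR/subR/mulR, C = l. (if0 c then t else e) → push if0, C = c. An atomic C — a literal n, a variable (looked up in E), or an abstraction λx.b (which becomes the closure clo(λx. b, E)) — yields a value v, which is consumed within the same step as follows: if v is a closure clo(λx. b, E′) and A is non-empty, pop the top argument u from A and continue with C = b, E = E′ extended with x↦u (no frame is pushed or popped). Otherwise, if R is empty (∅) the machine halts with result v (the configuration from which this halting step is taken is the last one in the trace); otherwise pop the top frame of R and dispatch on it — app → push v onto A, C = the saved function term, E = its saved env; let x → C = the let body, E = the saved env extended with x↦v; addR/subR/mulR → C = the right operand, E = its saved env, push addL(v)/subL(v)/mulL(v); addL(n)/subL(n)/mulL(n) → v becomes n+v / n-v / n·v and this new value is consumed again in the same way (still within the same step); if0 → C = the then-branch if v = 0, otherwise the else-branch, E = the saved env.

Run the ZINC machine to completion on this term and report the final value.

Answer: -8

Derivation:
step 0: ⟨C=(((λx. (-3 + x)) (if0 -1 then -4 else -1)) + -4); E=∅; A=∅; R=∅⟩
step 1: ⟨C=((λx. (-3 + x)) (if0 -1 then -4 else -1)); E=∅; A=∅; R=[addR]⟩
step 2: ⟨C=(if0 -1 then -4 else -1); E=∅; A=∅; R=[app :: addR]⟩
step 3: ⟨C=-1; E=∅; A=∅; R=[if0 :: app :: addR]⟩
step 4: ⟨C=-1; E=∅; A=∅; R=[app :: addR]⟩
step 5: ⟨C=(λx. (-3 + x)); E=∅; A=[-1]; R=[addR]⟩
step 6: ⟨C=(-3 + x); E={x↦-1}; A=∅; R=[addR]⟩
step 7: ⟨C=-3; E={x↦-1}; A=∅; R=[addR :: addR]⟩
step 8: ⟨C=x; E={x↦-1}; A=∅; R=[addL(-3) :: addR]⟩
step 9: ⟨C=-4; E=∅; A=∅; R=[addL(-4)]⟩
→ final value -8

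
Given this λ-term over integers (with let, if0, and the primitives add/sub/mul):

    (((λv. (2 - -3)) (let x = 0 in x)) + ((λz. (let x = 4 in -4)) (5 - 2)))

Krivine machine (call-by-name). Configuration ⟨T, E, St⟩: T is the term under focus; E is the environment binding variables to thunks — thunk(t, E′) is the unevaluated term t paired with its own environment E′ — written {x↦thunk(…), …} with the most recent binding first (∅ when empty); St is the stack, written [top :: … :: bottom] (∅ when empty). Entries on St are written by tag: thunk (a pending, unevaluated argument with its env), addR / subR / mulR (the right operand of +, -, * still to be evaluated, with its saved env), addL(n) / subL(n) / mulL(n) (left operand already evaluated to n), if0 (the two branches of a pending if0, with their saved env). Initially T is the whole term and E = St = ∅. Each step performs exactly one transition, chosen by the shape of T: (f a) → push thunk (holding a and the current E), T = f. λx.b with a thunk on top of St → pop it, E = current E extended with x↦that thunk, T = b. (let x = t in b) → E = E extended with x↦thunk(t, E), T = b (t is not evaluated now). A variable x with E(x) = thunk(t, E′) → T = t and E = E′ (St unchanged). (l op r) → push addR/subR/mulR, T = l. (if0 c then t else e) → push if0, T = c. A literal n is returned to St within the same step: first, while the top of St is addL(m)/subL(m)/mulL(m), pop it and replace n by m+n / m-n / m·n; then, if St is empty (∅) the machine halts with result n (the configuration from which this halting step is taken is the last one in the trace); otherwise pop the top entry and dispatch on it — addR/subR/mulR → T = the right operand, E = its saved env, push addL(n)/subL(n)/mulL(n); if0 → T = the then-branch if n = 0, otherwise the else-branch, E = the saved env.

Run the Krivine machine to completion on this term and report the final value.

Answer: 1

Execution trace:
t=0: ⟨T=(((λv. (2 - -3)) (let x = 0 in x)) + ((λz. (let x = 4 in -4)) (5 - 2))); E=∅; St=∅⟩
t=1: ⟨T=((λv. (2 - -3)) (let x = 0 in x)); E=∅; St=[addR]⟩
t=2: ⟨T=(λv. (2 - -3)); E=∅; St=[thunk :: addR]⟩
t=3: ⟨T=(2 - -3); E={v↦thunk((let x = 0 in x), ∅)}; St=[addR]⟩
t=4: ⟨T=2; E={v↦thunk((let x = 0 in x), ∅)}; St=[subR :: addR]⟩
t=5: ⟨T=-3; E={v↦thunk((let x = 0 in x), ∅)}; St=[subL(2) :: addR]⟩
t=6: ⟨T=((λz. (let x = 4 in -4)) (5 - 2)); E=∅; St=[addL(5)]⟩
t=7: ⟨T=(λz. (let x = 4 in -4)); E=∅; St=[thunk :: addL(5)]⟩
t=8: ⟨T=(let x = 4 in -4); E={z↦thunk((5 - 2), ∅)}; St=[addL(5)]⟩
t=9: ⟨T=-4; E={x↦thunk(4, {z↦thunk((5 - 2), ∅)}), z↦thunk((5 - 2), ∅)}; St=[addL(5)]⟩
→ final value 1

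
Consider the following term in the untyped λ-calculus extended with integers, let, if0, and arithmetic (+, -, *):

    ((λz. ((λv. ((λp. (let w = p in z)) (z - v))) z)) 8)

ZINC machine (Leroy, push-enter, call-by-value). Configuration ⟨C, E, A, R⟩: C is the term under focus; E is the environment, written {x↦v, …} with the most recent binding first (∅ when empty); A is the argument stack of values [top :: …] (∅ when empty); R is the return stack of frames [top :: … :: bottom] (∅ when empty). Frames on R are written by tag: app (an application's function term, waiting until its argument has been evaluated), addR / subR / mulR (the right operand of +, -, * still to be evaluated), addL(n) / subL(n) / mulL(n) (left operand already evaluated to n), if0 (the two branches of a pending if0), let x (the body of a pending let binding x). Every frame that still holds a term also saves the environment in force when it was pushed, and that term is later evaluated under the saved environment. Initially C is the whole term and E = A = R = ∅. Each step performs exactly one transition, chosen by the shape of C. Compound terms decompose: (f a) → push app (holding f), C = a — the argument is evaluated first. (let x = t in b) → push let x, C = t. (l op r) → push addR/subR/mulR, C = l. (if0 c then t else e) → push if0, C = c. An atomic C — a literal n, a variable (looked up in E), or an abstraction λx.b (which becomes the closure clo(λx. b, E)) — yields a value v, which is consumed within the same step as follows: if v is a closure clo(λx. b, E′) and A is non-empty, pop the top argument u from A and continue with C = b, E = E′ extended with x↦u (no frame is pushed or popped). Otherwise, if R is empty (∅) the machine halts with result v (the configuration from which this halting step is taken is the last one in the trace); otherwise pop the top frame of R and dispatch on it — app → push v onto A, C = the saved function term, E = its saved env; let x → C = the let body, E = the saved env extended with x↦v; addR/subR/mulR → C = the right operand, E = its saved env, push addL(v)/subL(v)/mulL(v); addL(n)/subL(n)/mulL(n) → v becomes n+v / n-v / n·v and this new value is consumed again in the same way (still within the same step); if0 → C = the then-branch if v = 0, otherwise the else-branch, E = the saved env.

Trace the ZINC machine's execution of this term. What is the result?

t=0: <C=((λz. ((λv. ((λp. (let w = p in z)) (z - v))) z)) 8), E=∅, A=∅, R=∅>
t=1: <C=8, E=∅, A=∅, R=[app]>
t=2: <C=(λz. ((λv. ((λp. (let w = p in z)) (z - v))) z)), E=∅, A=[8], R=∅>
t=3: <C=((λv. ((λp. (let w = p in z)) (z - v))) z), E={z↦8}, A=∅, R=∅>
t=4: <C=z, E={z↦8}, A=∅, R=[app]>
t=5: <C=(λv. ((λp. (let w = p in z)) (z - v))), E={z↦8}, A=[8], R=∅>
t=6: <C=((λp. (let w = p in z)) (z - v)), E={v↦8, z↦8}, A=∅, R=∅>
t=7: <C=(z - v), E={v↦8, z↦8}, A=∅, R=[app]>
t=8: <C=z, E={v↦8, z↦8}, A=∅, R=[subR :: app]>
t=9: <C=v, E={v↦8, z↦8}, A=∅, R=[subL(8) :: app]>
t=10: <C=(λp. (let w = p in z)), E={v↦8, z↦8}, A=[0], R=∅>
t=11: <C=(let w = p in z), E={p↦0, v↦8, z↦8}, A=∅, R=∅>
t=12: <C=p, E={p↦0, v↦8, z↦8}, A=∅, R=[let w]>
t=13: <C=z, E={w↦0, p↦0, v↦8, z↦8}, A=∅, R=∅>
→ final value 8

Answer: 8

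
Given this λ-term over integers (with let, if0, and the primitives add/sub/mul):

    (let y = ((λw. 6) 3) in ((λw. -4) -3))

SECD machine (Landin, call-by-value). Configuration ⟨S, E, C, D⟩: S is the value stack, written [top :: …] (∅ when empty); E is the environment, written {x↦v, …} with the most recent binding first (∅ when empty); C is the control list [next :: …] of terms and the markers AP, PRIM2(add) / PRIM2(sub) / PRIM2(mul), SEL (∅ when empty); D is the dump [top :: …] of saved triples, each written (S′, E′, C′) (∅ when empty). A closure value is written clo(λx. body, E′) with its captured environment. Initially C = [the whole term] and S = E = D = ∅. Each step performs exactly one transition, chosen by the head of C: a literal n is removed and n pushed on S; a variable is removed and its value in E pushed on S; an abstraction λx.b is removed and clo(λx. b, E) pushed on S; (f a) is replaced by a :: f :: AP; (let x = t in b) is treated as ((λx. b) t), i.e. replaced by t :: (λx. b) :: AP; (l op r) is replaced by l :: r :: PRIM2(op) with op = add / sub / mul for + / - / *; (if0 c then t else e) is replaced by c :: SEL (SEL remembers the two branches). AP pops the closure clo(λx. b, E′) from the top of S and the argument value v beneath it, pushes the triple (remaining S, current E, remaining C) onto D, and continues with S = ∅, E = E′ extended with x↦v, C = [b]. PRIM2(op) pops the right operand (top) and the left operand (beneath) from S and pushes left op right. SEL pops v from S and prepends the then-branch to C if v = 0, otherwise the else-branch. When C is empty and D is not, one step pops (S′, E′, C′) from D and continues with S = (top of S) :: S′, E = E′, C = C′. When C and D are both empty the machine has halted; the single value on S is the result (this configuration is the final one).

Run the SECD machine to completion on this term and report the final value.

0. <S=∅, E=∅, C=[(let y = ((λw. 6) 3) in ((λw. -4) -3))], D=∅>
1. <S=∅, E=∅, C=[((λw. 6) 3) :: (λy. ((λw. -4) -3)) :: AP], D=∅>
2. <S=∅, E=∅, C=[3 :: (λw. 6) :: AP :: (λy. ((λw. -4) -3)) :: AP], D=∅>
3. <S=[3], E=∅, C=[(λw. 6) :: AP :: (λy. ((λw. -4) -3)) :: AP], D=∅>
4. <S=[clo(λw. 6, ∅) :: 3], E=∅, C=[AP :: (λy. ((λw. -4) -3)) :: AP], D=∅>
5. <S=∅, E={w↦3}, C=[6], D=[(∅, ∅, [(λy. ((λw. -4) -3)) :: AP])]>
6. <S=[6], E={w↦3}, C=∅, D=[(∅, ∅, [(λy. ((λw. -4) -3)) :: AP])]>
7. <S=[6], E=∅, C=[(λy. ((λw. -4) -3)) :: AP], D=∅>
8. <S=[clo(λy. ((λw. -4) -3), ∅) :: 6], E=∅, C=[AP], D=∅>
9. <S=∅, E={y↦6}, C=[((λw. -4) -3)], D=[(∅, ∅, ∅)]>
10. <S=∅, E={y↦6}, C=[-3 :: (λw. -4) :: AP], D=[(∅, ∅, ∅)]>
11. <S=[-3], E={y↦6}, C=[(λw. -4) :: AP], D=[(∅, ∅, ∅)]>
12. <S=[clo(λw. -4, {y↦6}) :: -3], E={y↦6}, C=[AP], D=[(∅, ∅, ∅)]>
13. <S=∅, E={w↦-3, y↦6}, C=[-4], D=[(∅, {y↦6}, ∅) :: (∅, ∅, ∅)]>
14. <S=[-4], E={w↦-3, y↦6}, C=∅, D=[(∅, {y↦6}, ∅) :: (∅, ∅, ∅)]>
15. <S=[-4], E={y↦6}, C=∅, D=[(∅, ∅, ∅)]>
16. <S=[-4], E=∅, C=∅, D=∅>
→ final value -4

Answer: -4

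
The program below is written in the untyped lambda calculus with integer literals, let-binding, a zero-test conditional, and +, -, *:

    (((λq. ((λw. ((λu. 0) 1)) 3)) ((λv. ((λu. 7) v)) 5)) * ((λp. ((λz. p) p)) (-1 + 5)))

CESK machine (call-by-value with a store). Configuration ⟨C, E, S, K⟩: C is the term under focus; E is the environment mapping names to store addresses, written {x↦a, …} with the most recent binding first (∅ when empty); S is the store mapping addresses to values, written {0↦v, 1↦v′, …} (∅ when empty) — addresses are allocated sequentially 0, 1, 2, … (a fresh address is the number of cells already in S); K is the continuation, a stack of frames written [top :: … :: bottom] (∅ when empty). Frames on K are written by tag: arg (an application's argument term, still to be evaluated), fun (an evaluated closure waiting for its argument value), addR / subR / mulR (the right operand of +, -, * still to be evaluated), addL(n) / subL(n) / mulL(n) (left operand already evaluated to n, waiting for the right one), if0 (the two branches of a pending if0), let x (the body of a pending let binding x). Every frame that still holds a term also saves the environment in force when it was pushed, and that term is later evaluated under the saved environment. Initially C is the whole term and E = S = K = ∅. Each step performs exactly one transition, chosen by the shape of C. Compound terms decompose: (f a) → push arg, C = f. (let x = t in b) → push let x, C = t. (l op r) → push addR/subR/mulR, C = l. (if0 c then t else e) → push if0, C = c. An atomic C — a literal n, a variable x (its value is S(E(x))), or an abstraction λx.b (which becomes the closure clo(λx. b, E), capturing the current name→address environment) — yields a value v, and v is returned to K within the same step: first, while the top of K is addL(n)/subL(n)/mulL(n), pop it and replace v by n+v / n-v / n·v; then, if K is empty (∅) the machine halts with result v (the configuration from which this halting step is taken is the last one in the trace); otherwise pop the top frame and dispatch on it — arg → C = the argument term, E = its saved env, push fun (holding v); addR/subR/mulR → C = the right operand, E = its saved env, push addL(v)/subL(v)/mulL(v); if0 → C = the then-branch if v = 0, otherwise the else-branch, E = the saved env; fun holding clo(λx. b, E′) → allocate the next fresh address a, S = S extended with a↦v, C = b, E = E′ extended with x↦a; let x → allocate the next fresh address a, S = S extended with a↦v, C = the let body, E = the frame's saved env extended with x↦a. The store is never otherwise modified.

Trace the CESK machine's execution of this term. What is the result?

Answer: 0

Machine steps:
step 0: [C=(((λq. ((λw. ((λu. 0) 1)) 3)) ((λv. ((λu. 7) v)) 5)) * ((λp. ((λz. p) p)) (-1 + 5))) | E=∅ | S=∅ | K=∅]
step 1: [C=((λq. ((λw. ((λu. 0) 1)) 3)) ((λv. ((λu. 7) v)) 5)) | E=∅ | S=∅ | K=[mulR]]
step 2: [C=(λq. ((λw. ((λu. 0) 1)) 3)) | E=∅ | S=∅ | K=[arg :: mulR]]
step 3: [C=((λv. ((λu. 7) v)) 5) | E=∅ | S=∅ | K=[fun :: mulR]]
step 4: [C=(λv. ((λu. 7) v)) | E=∅ | S=∅ | K=[arg :: fun :: mulR]]
step 5: [C=5 | E=∅ | S=∅ | K=[fun :: fun :: mulR]]
step 6: [C=((λu. 7) v) | E={v↦0} | S={0↦5} | K=[fun :: mulR]]
step 7: [C=(λu. 7) | E={v↦0} | S={0↦5} | K=[arg :: fun :: mulR]]
step 8: [C=v | E={v↦0} | S={0↦5} | K=[fun :: fun :: mulR]]
step 9: [C=7 | E={u↦1, v↦0} | S={0↦5, 1↦5} | K=[fun :: mulR]]
step 10: [C=((λw. ((λu. 0) 1)) 3) | E={q↦2} | S={0↦5, 1↦5, 2↦7} | K=[mulR]]
step 11: [C=(λw. ((λu. 0) 1)) | E={q↦2} | S={0↦5, 1↦5, 2↦7} | K=[arg :: mulR]]
step 12: [C=3 | E={q↦2} | S={0↦5, 1↦5, 2↦7} | K=[fun :: mulR]]
step 13: [C=((λu. 0) 1) | E={w↦3, q↦2} | S={0↦5, 1↦5, 2↦7, 3↦3} | K=[mulR]]
step 14: [C=(λu. 0) | E={w↦3, q↦2} | S={0↦5, 1↦5, 2↦7, 3↦3} | K=[arg :: mulR]]
step 15: [C=1 | E={w↦3, q↦2} | S={0↦5, 1↦5, 2↦7, 3↦3} | K=[fun :: mulR]]
step 16: [C=0 | E={u↦4, w↦3, q↦2} | S={0↦5, 1↦5, 2↦7, 3↦3, 4↦1} | K=[mulR]]
step 17: [C=((λp. ((λz. p) p)) (-1 + 5)) | E=∅ | S={0↦5, 1↦5, 2↦7, 3↦3, 4↦1} | K=[mulL(0)]]
step 18: [C=(λp. ((λz. p) p)) | E=∅ | S={0↦5, 1↦5, 2↦7, 3↦3, 4↦1} | K=[arg :: mulL(0)]]
step 19: [C=(-1 + 5) | E=∅ | S={0↦5, 1↦5, 2↦7, 3↦3, 4↦1} | K=[fun :: mulL(0)]]
step 20: [C=-1 | E=∅ | S={0↦5, 1↦5, 2↦7, 3↦3, 4↦1} | K=[addR :: fun :: mulL(0)]]
step 21: [C=5 | E=∅ | S={0↦5, 1↦5, 2↦7, 3↦3, 4↦1} | K=[addL(-1) :: fun :: mulL(0)]]
step 22: [C=((λz. p) p) | E={p↦5} | S={0↦5, 1↦5, 2↦7, 3↦3, 4↦1, 5↦4} | K=[mulL(0)]]
step 23: [C=(λz. p) | E={p↦5} | S={0↦5, 1↦5, 2↦7, 3↦3, 4↦1, 5↦4} | K=[arg :: mulL(0)]]
step 24: [C=p | E={p↦5} | S={0↦5, 1↦5, 2↦7, 3↦3, 4↦1, 5↦4} | K=[fun :: mulL(0)]]
step 25: [C=p | E={z↦6, p↦5} | S={0↦5, 1↦5, 2↦7, 3↦3, 4↦1, 5↦4, 6↦4} | K=[mulL(0)]]
→ final value 0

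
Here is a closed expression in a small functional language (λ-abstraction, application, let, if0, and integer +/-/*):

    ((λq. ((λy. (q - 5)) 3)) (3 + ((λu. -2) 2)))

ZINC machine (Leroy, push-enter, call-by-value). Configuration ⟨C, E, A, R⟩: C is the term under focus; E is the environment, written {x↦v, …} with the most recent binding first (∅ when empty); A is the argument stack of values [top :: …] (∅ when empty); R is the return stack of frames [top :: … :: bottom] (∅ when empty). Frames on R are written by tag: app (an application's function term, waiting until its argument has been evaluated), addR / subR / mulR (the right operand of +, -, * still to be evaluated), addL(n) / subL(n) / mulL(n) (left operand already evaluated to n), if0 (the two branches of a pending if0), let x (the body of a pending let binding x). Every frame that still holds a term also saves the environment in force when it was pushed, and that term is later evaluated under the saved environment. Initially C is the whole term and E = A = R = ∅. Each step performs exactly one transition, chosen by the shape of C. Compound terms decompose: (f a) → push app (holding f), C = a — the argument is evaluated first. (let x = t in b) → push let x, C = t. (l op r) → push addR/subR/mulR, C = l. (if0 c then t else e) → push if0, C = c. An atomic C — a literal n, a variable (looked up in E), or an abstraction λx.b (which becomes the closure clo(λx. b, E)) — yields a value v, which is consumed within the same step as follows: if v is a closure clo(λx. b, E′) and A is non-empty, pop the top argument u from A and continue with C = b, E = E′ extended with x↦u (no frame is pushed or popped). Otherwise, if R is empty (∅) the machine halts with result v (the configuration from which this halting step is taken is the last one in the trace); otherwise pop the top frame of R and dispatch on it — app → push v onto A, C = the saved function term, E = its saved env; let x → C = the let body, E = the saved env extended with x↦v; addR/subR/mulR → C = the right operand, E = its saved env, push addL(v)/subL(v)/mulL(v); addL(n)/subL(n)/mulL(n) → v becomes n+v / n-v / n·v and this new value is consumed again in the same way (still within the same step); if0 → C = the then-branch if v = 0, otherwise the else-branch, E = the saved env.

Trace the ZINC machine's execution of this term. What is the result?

0. [C=((λq. ((λy. (q - 5)) 3)) (3 + ((λu. -2) 2))) | E=∅ | A=∅ | R=∅]
1. [C=(3 + ((λu. -2) 2)) | E=∅ | A=∅ | R=[app]]
2. [C=3 | E=∅ | A=∅ | R=[addR :: app]]
3. [C=((λu. -2) 2) | E=∅ | A=∅ | R=[addL(3) :: app]]
4. [C=2 | E=∅ | A=∅ | R=[app :: addL(3) :: app]]
5. [C=(λu. -2) | E=∅ | A=[2] | R=[addL(3) :: app]]
6. [C=-2 | E={u↦2} | A=∅ | R=[addL(3) :: app]]
7. [C=(λq. ((λy. (q - 5)) 3)) | E=∅ | A=[1] | R=∅]
8. [C=((λy. (q - 5)) 3) | E={q↦1} | A=∅ | R=∅]
9. [C=3 | E={q↦1} | A=∅ | R=[app]]
10. [C=(λy. (q - 5)) | E={q↦1} | A=[3] | R=∅]
11. [C=(q - 5) | E={y↦3, q↦1} | A=∅ | R=∅]
12. [C=q | E={y↦3, q↦1} | A=∅ | R=[subR]]
13. [C=5 | E={y↦3, q↦1} | A=∅ | R=[subL(1)]]
→ final value -4

Answer: -4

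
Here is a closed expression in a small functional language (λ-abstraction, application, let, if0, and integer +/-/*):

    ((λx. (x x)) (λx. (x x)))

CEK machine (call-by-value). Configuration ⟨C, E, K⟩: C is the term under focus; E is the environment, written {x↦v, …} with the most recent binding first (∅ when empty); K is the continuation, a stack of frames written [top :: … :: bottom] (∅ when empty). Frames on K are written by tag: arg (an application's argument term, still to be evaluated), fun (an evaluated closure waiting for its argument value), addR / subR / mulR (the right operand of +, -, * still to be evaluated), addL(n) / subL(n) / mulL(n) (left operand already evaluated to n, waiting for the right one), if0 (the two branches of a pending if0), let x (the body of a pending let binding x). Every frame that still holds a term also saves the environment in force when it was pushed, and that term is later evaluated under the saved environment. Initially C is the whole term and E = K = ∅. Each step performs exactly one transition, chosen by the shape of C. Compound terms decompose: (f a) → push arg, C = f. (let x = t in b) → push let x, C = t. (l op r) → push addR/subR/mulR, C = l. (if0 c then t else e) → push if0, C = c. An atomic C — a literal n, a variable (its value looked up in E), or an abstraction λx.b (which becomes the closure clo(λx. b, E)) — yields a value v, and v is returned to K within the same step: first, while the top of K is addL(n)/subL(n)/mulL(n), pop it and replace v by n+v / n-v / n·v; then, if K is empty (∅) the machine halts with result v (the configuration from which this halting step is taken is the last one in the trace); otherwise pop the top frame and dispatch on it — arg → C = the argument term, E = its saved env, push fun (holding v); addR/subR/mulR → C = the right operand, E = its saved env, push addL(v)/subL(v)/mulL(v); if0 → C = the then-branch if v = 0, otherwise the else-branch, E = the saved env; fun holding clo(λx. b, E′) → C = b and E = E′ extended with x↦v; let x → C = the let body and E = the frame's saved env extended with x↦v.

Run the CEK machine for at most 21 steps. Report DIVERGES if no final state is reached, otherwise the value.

0. <C=((λx. (x x)) (λx. (x x))), E=∅, K=∅>
1. <C=(λx. (x x)), E=∅, K=[arg]>
2. <C=(λx. (x x)), E=∅, K=[fun]>
3. <C=(x x), E={x↦clo(λx. (x x), ∅)}, K=∅>
4. <C=x, E={x↦clo(λx. (x x), ∅)}, K=[arg]>
5. <C=x, E={x↦clo(λx. (x x), ∅)}, K=[fun]>
… configuration repeats with period 3 (steps 3–5 recur indefinitely) …

Answer: DIVERGES (no final state within 21 steps)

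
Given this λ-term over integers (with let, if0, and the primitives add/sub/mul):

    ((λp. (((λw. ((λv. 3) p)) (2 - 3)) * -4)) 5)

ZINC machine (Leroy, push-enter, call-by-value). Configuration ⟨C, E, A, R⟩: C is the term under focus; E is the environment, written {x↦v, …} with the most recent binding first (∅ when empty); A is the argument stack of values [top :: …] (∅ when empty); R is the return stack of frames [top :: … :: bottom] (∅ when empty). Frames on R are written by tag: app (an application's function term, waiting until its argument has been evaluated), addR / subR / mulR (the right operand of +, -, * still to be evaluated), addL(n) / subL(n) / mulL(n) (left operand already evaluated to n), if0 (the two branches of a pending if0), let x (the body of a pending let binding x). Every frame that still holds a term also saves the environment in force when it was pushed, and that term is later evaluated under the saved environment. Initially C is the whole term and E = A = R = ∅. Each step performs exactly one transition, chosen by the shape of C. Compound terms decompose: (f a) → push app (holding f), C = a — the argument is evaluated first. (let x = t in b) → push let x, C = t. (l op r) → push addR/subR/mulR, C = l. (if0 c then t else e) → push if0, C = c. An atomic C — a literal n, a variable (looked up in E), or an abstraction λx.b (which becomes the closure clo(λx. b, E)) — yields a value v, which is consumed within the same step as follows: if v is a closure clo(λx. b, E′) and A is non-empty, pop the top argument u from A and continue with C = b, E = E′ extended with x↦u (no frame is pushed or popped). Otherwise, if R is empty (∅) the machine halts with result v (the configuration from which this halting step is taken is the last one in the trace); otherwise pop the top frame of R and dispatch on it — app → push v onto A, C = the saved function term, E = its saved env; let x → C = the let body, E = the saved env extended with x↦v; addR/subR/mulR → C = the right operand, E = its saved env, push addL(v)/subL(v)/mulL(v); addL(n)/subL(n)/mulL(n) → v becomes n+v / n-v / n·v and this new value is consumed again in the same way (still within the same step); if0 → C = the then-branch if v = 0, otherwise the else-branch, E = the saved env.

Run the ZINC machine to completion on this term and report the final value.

step 0: <C=((λp. (((λw. ((λv. 3) p)) (2 - 3)) * -4)) 5), E=∅, A=∅, R=∅>
step 1: <C=5, E=∅, A=∅, R=[app]>
step 2: <C=(λp. (((λw. ((λv. 3) p)) (2 - 3)) * -4)), E=∅, A=[5], R=∅>
step 3: <C=(((λw. ((λv. 3) p)) (2 - 3)) * -4), E={p↦5}, A=∅, R=∅>
step 4: <C=((λw. ((λv. 3) p)) (2 - 3)), E={p↦5}, A=∅, R=[mulR]>
step 5: <C=(2 - 3), E={p↦5}, A=∅, R=[app :: mulR]>
step 6: <C=2, E={p↦5}, A=∅, R=[subR :: app :: mulR]>
step 7: <C=3, E={p↦5}, A=∅, R=[subL(2) :: app :: mulR]>
step 8: <C=(λw. ((λv. 3) p)), E={p↦5}, A=[-1], R=[mulR]>
step 9: <C=((λv. 3) p), E={w↦-1, p↦5}, A=∅, R=[mulR]>
step 10: <C=p, E={w↦-1, p↦5}, A=∅, R=[app :: mulR]>
step 11: <C=(λv. 3), E={w↦-1, p↦5}, A=[5], R=[mulR]>
step 12: <C=3, E={v↦5, w↦-1, p↦5}, A=∅, R=[mulR]>
step 13: <C=-4, E={p↦5}, A=∅, R=[mulL(3)]>
→ final value -12

Answer: -12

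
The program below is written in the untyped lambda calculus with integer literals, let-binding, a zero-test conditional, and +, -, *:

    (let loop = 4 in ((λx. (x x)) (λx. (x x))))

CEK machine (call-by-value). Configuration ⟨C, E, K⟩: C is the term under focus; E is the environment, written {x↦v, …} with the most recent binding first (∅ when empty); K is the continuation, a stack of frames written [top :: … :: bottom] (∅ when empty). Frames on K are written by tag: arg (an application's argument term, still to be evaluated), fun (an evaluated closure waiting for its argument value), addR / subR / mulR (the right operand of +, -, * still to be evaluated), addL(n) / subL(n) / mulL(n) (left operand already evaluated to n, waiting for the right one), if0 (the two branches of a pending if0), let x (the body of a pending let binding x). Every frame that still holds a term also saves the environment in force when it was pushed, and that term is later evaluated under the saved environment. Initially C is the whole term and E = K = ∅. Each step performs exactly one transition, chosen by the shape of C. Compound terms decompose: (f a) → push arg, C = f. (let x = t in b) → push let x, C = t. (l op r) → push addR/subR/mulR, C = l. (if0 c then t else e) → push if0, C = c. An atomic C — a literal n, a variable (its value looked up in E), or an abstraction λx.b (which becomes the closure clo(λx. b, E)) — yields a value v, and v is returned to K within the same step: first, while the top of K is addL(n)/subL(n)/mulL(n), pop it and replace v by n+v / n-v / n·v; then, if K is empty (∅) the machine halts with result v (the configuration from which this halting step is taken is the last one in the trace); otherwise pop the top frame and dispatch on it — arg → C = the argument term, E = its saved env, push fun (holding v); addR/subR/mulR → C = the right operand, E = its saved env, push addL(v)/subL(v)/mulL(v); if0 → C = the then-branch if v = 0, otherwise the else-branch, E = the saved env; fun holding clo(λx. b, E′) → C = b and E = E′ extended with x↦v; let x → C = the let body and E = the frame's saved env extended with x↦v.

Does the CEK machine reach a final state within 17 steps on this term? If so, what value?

t=0: <C=(let loop = 4 in ((λx. (x x)) (λx. (x x)))), E=∅, K=∅>
t=1: <C=4, E=∅, K=[let loop]>
t=2: <C=((λx. (x x)) (λx. (x x))), E={loop↦4}, K=∅>
t=3: <C=(λx. (x x)), E={loop↦4}, K=[arg]>
t=4: <C=(λx. (x x)), E={loop↦4}, K=[fun]>
t=5: <C=(x x), E={x↦clo(λx. (x x), {loop↦4}), loop↦4}, K=∅>
t=6: <C=x, E={x↦clo(λx. (x x), {loop↦4}), loop↦4}, K=[arg]>
t=7: <C=x, E={x↦clo(λx. (x x), {loop↦4}), loop↦4}, K=[fun]>
… configuration repeats with period 3 (steps 5–7 recur indefinitely) …

Answer: DIVERGES (no final state within 17 steps)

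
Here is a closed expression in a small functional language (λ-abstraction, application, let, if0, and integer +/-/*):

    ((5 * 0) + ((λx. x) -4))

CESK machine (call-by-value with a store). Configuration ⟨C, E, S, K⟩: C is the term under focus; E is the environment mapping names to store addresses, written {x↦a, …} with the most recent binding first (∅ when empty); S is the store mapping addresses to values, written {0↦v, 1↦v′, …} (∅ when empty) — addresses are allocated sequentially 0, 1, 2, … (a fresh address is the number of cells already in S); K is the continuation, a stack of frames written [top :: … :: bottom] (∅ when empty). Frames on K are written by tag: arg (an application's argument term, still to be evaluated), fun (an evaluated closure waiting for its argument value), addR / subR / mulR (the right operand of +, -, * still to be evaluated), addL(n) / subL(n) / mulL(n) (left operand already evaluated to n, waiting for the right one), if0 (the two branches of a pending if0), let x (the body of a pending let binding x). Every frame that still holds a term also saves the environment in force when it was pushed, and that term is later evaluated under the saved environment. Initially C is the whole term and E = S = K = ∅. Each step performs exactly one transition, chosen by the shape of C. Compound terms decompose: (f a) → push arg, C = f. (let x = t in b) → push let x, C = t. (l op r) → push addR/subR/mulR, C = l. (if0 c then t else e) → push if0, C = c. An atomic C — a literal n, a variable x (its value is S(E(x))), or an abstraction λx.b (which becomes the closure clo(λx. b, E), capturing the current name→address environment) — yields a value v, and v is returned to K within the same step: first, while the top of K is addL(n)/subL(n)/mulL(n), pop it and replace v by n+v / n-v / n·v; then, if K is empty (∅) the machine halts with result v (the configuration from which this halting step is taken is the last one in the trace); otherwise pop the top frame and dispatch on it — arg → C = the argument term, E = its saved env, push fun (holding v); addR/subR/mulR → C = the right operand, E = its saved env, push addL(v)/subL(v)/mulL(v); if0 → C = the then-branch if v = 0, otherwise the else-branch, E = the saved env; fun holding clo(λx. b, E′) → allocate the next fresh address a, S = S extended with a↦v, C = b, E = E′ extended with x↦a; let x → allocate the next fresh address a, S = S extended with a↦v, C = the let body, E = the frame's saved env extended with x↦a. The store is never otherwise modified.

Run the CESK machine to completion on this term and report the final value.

step 0: ⟨C=((5 * 0) + ((λx. x) -4)); E=∅; S=∅; K=∅⟩
step 1: ⟨C=(5 * 0); E=∅; S=∅; K=[addR]⟩
step 2: ⟨C=5; E=∅; S=∅; K=[mulR :: addR]⟩
step 3: ⟨C=0; E=∅; S=∅; K=[mulL(5) :: addR]⟩
step 4: ⟨C=((λx. x) -4); E=∅; S=∅; K=[addL(0)]⟩
step 5: ⟨C=(λx. x); E=∅; S=∅; K=[arg :: addL(0)]⟩
step 6: ⟨C=-4; E=∅; S=∅; K=[fun :: addL(0)]⟩
step 7: ⟨C=x; E={x↦0}; S={0↦-4}; K=[addL(0)]⟩
→ final value -4

Answer: -4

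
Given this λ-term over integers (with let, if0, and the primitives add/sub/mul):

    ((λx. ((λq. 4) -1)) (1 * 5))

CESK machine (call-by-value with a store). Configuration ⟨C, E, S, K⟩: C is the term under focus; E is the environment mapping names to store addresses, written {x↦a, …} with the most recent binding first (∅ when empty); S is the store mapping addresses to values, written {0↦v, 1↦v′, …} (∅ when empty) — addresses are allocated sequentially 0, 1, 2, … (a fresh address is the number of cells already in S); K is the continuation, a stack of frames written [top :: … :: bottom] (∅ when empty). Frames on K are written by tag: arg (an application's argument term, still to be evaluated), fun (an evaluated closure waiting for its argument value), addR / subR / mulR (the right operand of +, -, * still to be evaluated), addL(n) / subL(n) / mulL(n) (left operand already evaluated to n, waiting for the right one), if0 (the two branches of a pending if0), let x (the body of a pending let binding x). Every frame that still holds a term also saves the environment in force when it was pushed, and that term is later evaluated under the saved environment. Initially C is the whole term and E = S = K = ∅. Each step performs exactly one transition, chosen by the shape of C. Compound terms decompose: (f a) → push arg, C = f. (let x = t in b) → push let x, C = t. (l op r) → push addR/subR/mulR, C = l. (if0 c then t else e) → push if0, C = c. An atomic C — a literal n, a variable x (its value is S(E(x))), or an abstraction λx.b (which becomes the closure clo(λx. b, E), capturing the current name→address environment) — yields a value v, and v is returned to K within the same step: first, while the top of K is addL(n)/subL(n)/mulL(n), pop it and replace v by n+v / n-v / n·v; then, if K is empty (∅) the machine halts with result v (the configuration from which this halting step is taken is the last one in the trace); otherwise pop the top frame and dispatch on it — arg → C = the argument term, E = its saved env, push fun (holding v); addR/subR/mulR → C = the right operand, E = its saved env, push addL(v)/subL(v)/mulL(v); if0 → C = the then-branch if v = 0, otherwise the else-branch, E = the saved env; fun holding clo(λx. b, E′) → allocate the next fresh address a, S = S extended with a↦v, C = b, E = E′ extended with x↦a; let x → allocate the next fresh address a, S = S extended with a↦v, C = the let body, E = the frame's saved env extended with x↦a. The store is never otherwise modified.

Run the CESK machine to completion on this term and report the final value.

step 0: [C=((λx. ((λq. 4) -1)) (1 * 5)) | E=∅ | S=∅ | K=∅]
step 1: [C=(λx. ((λq. 4) -1)) | E=∅ | S=∅ | K=[arg]]
step 2: [C=(1 * 5) | E=∅ | S=∅ | K=[fun]]
step 3: [C=1 | E=∅ | S=∅ | K=[mulR :: fun]]
step 4: [C=5 | E=∅ | S=∅ | K=[mulL(1) :: fun]]
step 5: [C=((λq. 4) -1) | E={x↦0} | S={0↦5} | K=∅]
step 6: [C=(λq. 4) | E={x↦0} | S={0↦5} | K=[arg]]
step 7: [C=-1 | E={x↦0} | S={0↦5} | K=[fun]]
step 8: [C=4 | E={q↦1, x↦0} | S={0↦5, 1↦-1} | K=∅]
→ final value 4

Answer: 4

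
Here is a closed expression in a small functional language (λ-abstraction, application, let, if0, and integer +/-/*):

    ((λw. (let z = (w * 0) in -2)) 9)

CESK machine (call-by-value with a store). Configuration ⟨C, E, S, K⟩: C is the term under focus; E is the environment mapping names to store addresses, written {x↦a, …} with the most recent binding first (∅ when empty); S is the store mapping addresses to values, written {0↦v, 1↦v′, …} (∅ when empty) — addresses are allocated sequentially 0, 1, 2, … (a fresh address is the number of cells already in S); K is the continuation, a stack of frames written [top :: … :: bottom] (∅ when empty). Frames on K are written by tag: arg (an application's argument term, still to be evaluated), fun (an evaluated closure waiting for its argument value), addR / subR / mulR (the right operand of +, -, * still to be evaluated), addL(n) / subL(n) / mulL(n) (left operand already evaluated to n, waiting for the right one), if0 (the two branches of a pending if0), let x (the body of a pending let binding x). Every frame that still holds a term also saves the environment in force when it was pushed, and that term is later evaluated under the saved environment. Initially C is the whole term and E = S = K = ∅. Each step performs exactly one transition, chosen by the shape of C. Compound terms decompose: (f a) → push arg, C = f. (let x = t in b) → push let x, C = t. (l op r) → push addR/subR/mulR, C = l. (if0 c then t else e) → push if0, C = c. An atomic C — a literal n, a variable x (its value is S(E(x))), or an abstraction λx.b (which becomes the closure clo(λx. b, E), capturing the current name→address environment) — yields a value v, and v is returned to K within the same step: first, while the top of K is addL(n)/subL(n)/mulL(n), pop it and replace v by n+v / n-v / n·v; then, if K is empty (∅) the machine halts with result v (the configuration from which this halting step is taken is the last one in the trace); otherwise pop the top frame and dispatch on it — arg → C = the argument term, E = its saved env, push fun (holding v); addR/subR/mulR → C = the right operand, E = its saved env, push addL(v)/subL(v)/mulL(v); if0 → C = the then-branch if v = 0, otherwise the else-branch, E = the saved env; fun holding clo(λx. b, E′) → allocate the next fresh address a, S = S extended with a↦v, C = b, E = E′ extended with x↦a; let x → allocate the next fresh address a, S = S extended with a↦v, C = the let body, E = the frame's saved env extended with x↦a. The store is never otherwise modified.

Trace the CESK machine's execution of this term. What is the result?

[0] ⟨C=((λw. (let z = (w * 0) in -2)) 9); E=∅; S=∅; K=∅⟩
[1] ⟨C=(λw. (let z = (w * 0) in -2)); E=∅; S=∅; K=[arg]⟩
[2] ⟨C=9; E=∅; S=∅; K=[fun]⟩
[3] ⟨C=(let z = (w * 0) in -2); E={w↦0}; S={0↦9}; K=∅⟩
[4] ⟨C=(w * 0); E={w↦0}; S={0↦9}; K=[let z]⟩
[5] ⟨C=w; E={w↦0}; S={0↦9}; K=[mulR :: let z]⟩
[6] ⟨C=0; E={w↦0}; S={0↦9}; K=[mulL(9) :: let z]⟩
[7] ⟨C=-2; E={z↦1, w↦0}; S={0↦9, 1↦0}; K=∅⟩
→ final value -2

Answer: -2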